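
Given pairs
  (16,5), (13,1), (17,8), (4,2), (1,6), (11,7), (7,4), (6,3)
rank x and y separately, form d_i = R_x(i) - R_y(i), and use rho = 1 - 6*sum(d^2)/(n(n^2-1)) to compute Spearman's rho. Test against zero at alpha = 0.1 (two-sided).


Step 1: Rank x and y separately (midranks; no ties here).
rank(x): 16->7, 13->6, 17->8, 4->2, 1->1, 11->5, 7->4, 6->3
rank(y): 5->5, 1->1, 8->8, 2->2, 6->6, 7->7, 4->4, 3->3
Step 2: d_i = R_x(i) - R_y(i); compute d_i^2.
  (7-5)^2=4, (6-1)^2=25, (8-8)^2=0, (2-2)^2=0, (1-6)^2=25, (5-7)^2=4, (4-4)^2=0, (3-3)^2=0
sum(d^2) = 58.
Step 3: rho = 1 - 6*58 / (8*(8^2 - 1)) = 1 - 348/504 = 0.309524.
Step 4: Under H0, t = rho * sqrt((n-2)/(1-rho^2)) = 0.7973 ~ t(6).
Step 5: Two-sided p-value from the t-distribution with 6 df = 0.455645.
Step 6: alpha = 0.1. fail to reject H0.

rho = 0.3095, p = 0.455645, fail to reject H0 at alpha = 0.1.


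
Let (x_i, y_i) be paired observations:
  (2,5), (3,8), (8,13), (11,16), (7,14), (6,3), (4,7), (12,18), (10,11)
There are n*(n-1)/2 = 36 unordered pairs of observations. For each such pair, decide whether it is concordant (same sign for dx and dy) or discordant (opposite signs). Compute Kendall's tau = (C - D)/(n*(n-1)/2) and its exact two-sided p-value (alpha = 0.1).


Step 1: Enumerate the 36 unordered pairs (i,j) with i<j and classify each by sign(x_j-x_i) * sign(y_j-y_i).
  (1,2):dx=+1,dy=+3->C; (1,3):dx=+6,dy=+8->C; (1,4):dx=+9,dy=+11->C; (1,5):dx=+5,dy=+9->C
  (1,6):dx=+4,dy=-2->D; (1,7):dx=+2,dy=+2->C; (1,8):dx=+10,dy=+13->C; (1,9):dx=+8,dy=+6->C
  (2,3):dx=+5,dy=+5->C; (2,4):dx=+8,dy=+8->C; (2,5):dx=+4,dy=+6->C; (2,6):dx=+3,dy=-5->D
  (2,7):dx=+1,dy=-1->D; (2,8):dx=+9,dy=+10->C; (2,9):dx=+7,dy=+3->C; (3,4):dx=+3,dy=+3->C
  (3,5):dx=-1,dy=+1->D; (3,6):dx=-2,dy=-10->C; (3,7):dx=-4,dy=-6->C; (3,8):dx=+4,dy=+5->C
  (3,9):dx=+2,dy=-2->D; (4,5):dx=-4,dy=-2->C; (4,6):dx=-5,dy=-13->C; (4,7):dx=-7,dy=-9->C
  (4,8):dx=+1,dy=+2->C; (4,9):dx=-1,dy=-5->C; (5,6):dx=-1,dy=-11->C; (5,7):dx=-3,dy=-7->C
  (5,8):dx=+5,dy=+4->C; (5,9):dx=+3,dy=-3->D; (6,7):dx=-2,dy=+4->D; (6,8):dx=+6,dy=+15->C
  (6,9):dx=+4,dy=+8->C; (7,8):dx=+8,dy=+11->C; (7,9):dx=+6,dy=+4->C; (8,9):dx=-2,dy=-7->C
Step 2: C = 29, D = 7, total pairs = 36.
Step 3: tau = (C - D)/(n(n-1)/2) = (29 - 7)/36 = 0.611111.
Step 4: Exact two-sided p-value (enumerate n! = 362880 permutations of y under H0): p = 0.024741.
Step 5: alpha = 0.1. reject H0.

tau_b = 0.6111 (C=29, D=7), p = 0.024741, reject H0.


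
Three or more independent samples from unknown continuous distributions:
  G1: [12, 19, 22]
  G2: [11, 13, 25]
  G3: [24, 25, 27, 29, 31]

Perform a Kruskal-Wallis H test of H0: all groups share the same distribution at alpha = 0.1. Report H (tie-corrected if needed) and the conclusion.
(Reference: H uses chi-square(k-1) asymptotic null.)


Step 1: Combine all N = 11 observations and assign midranks.
sorted (value, group, rank): (11,G2,1), (12,G1,2), (13,G2,3), (19,G1,4), (22,G1,5), (24,G3,6), (25,G2,7.5), (25,G3,7.5), (27,G3,9), (29,G3,10), (31,G3,11)
Step 2: Sum ranks within each group.
R_1 = 11 (n_1 = 3)
R_2 = 11.5 (n_2 = 3)
R_3 = 43.5 (n_3 = 5)
Step 3: H = 12/(N(N+1)) * sum(R_i^2/n_i) - 3(N+1)
     = 12/(11*12) * (11^2/3 + 11.5^2/3 + 43.5^2/5) - 3*12
     = 0.090909 * 462.867 - 36
     = 6.078788.
Step 4: Ties present; correction factor C = 1 - 6/(11^3 - 11) = 0.995455. Corrected H = 6.078788 / 0.995455 = 6.106545.
Step 5: Under H0, H ~ chi^2(2); p-value = 0.047204.
Step 6: alpha = 0.1. reject H0.

H = 6.1065, df = 2, p = 0.047204, reject H0.


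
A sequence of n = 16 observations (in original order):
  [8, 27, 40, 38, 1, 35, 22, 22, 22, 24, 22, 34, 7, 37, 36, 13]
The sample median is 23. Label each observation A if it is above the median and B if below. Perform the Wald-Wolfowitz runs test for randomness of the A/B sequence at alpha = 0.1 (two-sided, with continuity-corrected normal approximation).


Step 1: Compute median = 23; label A = above, B = below.
Labels in order: BAAABABBBABABAAB  (n_A = 8, n_B = 8)
Step 2: Count runs R = 11.
Step 3: Under H0 (random ordering), E[R] = 2*n_A*n_B/(n_A+n_B) + 1 = 2*8*8/16 + 1 = 9.0000.
        Var[R] = 2*n_A*n_B*(2*n_A*n_B - n_A - n_B) / ((n_A+n_B)^2 * (n_A+n_B-1)) = 14336/3840 = 3.7333.
        SD[R] = 1.9322.
Step 4: Continuity-corrected z = (R - 0.5 - E[R]) / SD[R] = (11 - 0.5 - 9.0000) / 1.9322 = 0.7763.
Step 5: Two-sided p-value via normal approximation = 2*(1 - Phi(|z|)) = 0.437558.
Step 6: alpha = 0.1. fail to reject H0.

R = 11, z = 0.7763, p = 0.437558, fail to reject H0.


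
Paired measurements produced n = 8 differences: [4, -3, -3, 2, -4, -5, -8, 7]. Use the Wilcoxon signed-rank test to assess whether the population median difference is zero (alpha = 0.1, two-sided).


Step 1: Drop any zero differences (none here) and take |d_i|.
|d| = [4, 3, 3, 2, 4, 5, 8, 7]
Step 2: Midrank |d_i| (ties get averaged ranks).
ranks: |4|->4.5, |3|->2.5, |3|->2.5, |2|->1, |4|->4.5, |5|->6, |8|->8, |7|->7
Step 3: Attach original signs; sum ranks with positive sign and with negative sign.
W+ = 4.5 + 1 + 7 = 12.5
W- = 2.5 + 2.5 + 4.5 + 6 + 8 = 23.5
(Check: W+ + W- = 36 should equal n(n+1)/2 = 36.)
Step 4: Test statistic W = min(W+, W-) = 12.5.
Step 5: Ties in |d|, so use the tie-corrected normal approximation.
        E[W] = n(n+1)/4 = 8*9/4 = 18.
        Tie groups: |d|=3 (t=2), |d|=4 (t=2); sum(t^3 - t) = 12.
        Var[W] = n(n+1)(2n+1)/24 - sum(t^3-t)/48 = 1224/24 - 12/48 = 50.75.
        z = (W - E[W]) / sqrt(Var[W]) = (12.5 - 18) / 7.1239 = -0.7720.
        Two-sided p = 2*Phi(z) = 0.440086.
Step 6: alpha = 0.1. fail to reject H0.

W+ = 12.5, W- = 23.5, W = min = 12.5, p = 0.440086, fail to reject H0.


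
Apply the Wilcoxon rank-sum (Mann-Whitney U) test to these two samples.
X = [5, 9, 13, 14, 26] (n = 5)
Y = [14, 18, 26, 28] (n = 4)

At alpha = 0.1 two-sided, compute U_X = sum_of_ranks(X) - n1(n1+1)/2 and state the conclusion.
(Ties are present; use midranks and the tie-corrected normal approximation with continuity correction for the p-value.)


Step 1: Combine and sort all 9 observations; assign midranks.
sorted (value, group): (5,X), (9,X), (13,X), (14,X), (14,Y), (18,Y), (26,X), (26,Y), (28,Y)
ranks: 5->1, 9->2, 13->3, 14->4.5, 14->4.5, 18->6, 26->7.5, 26->7.5, 28->9
Step 2: Rank sum for X: R1 = 1 + 2 + 3 + 4.5 + 7.5 = 18.
Step 3: U_X = R1 - n1(n1+1)/2 = 18 - 5*6/2 = 18 - 15 = 3.
       U_Y = n1*n2 - U_X = 20 - 3 = 17.
Step 4: Ties are present, so use the tie-corrected normal approximation (with continuity correction) for the p-value.
Step 5: p-value = 0.108361; compare to alpha = 0.1. fail to reject H0.

U_X = 3, p = 0.108361, fail to reject H0 at alpha = 0.1.


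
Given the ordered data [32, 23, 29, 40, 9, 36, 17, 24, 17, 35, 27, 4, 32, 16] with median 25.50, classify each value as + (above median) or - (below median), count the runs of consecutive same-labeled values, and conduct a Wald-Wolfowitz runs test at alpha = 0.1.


Step 1: Compute median = 25.50; label A = above, B = below.
Labels in order: ABAABABBBAABAB  (n_A = 7, n_B = 7)
Step 2: Count runs R = 10.
Step 3: Under H0 (random ordering), E[R] = 2*n_A*n_B/(n_A+n_B) + 1 = 2*7*7/14 + 1 = 8.0000.
        Var[R] = 2*n_A*n_B*(2*n_A*n_B - n_A - n_B) / ((n_A+n_B)^2 * (n_A+n_B-1)) = 8232/2548 = 3.2308.
        SD[R] = 1.7974.
Step 4: Continuity-corrected z = (R - 0.5 - E[R]) / SD[R] = (10 - 0.5 - 8.0000) / 1.7974 = 0.8345.
Step 5: Two-sided p-value via normal approximation = 2*(1 - Phi(|z|)) = 0.403986.
Step 6: alpha = 0.1. fail to reject H0.

R = 10, z = 0.8345, p = 0.403986, fail to reject H0.


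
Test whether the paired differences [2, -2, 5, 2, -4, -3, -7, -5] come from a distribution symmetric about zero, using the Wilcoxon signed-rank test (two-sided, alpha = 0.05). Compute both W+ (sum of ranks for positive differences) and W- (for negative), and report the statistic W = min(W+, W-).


Step 1: Drop any zero differences (none here) and take |d_i|.
|d| = [2, 2, 5, 2, 4, 3, 7, 5]
Step 2: Midrank |d_i| (ties get averaged ranks).
ranks: |2|->2, |2|->2, |5|->6.5, |2|->2, |4|->5, |3|->4, |7|->8, |5|->6.5
Step 3: Attach original signs; sum ranks with positive sign and with negative sign.
W+ = 2 + 6.5 + 2 = 10.5
W- = 2 + 5 + 4 + 8 + 6.5 = 25.5
(Check: W+ + W- = 36 should equal n(n+1)/2 = 36.)
Step 4: Test statistic W = min(W+, W-) = 10.5.
Step 5: Ties in |d|, so use the tie-corrected normal approximation.
        E[W] = n(n+1)/4 = 8*9/4 = 18.
        Tie groups: |d|=2 (t=3), |d|=5 (t=2); sum(t^3 - t) = 30.
        Var[W] = n(n+1)(2n+1)/24 - sum(t^3-t)/48 = 1224/24 - 30/48 = 50.375.
        z = (W - E[W]) / sqrt(Var[W]) = (10.5 - 18) / 7.0975 = -1.0567.
        Two-sided p = 2*Phi(z) = 0.290646.
Step 6: alpha = 0.05. fail to reject H0.

W+ = 10.5, W- = 25.5, W = min = 10.5, p = 0.290646, fail to reject H0.


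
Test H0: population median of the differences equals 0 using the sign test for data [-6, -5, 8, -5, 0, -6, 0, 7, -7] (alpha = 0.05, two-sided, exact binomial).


Step 1: Discard zero differences. Original n = 9; n_eff = number of nonzero differences = 7.
Nonzero differences (with sign): -6, -5, +8, -5, -6, +7, -7
Step 2: Count signs: positive = 2, negative = 5.
Step 3: Under H0: P(positive) = 0.5, so the number of positives S ~ Bin(7, 0.5).
Step 4: Two-sided exact p-value = sum of Bin(7,0.5) probabilities at or below the observed probability = 0.453125.
Step 5: alpha = 0.05. fail to reject H0.

n_eff = 7, pos = 2, neg = 5, p = 0.453125, fail to reject H0.


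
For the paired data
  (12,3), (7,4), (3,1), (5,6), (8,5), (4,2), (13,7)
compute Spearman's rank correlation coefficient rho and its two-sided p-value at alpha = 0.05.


Step 1: Rank x and y separately (midranks; no ties here).
rank(x): 12->6, 7->4, 3->1, 5->3, 8->5, 4->2, 13->7
rank(y): 3->3, 4->4, 1->1, 6->6, 5->5, 2->2, 7->7
Step 2: d_i = R_x(i) - R_y(i); compute d_i^2.
  (6-3)^2=9, (4-4)^2=0, (1-1)^2=0, (3-6)^2=9, (5-5)^2=0, (2-2)^2=0, (7-7)^2=0
sum(d^2) = 18.
Step 3: rho = 1 - 6*18 / (7*(7^2 - 1)) = 1 - 108/336 = 0.678571.
Step 4: Under H0, t = rho * sqrt((n-2)/(1-rho^2)) = 2.0657 ~ t(5).
Step 5: Two-sided p-value from the t-distribution with 5 df = 0.093750.
Step 6: alpha = 0.05. fail to reject H0.

rho = 0.6786, p = 0.093750, fail to reject H0 at alpha = 0.05.


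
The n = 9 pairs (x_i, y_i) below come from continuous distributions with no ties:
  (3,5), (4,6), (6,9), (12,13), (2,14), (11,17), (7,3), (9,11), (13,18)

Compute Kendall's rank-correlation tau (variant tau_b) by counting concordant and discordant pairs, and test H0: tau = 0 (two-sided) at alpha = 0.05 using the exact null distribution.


Step 1: Enumerate the 36 unordered pairs (i,j) with i<j and classify each by sign(x_j-x_i) * sign(y_j-y_i).
  (1,2):dx=+1,dy=+1->C; (1,3):dx=+3,dy=+4->C; (1,4):dx=+9,dy=+8->C; (1,5):dx=-1,dy=+9->D
  (1,6):dx=+8,dy=+12->C; (1,7):dx=+4,dy=-2->D; (1,8):dx=+6,dy=+6->C; (1,9):dx=+10,dy=+13->C
  (2,3):dx=+2,dy=+3->C; (2,4):dx=+8,dy=+7->C; (2,5):dx=-2,dy=+8->D; (2,6):dx=+7,dy=+11->C
  (2,7):dx=+3,dy=-3->D; (2,8):dx=+5,dy=+5->C; (2,9):dx=+9,dy=+12->C; (3,4):dx=+6,dy=+4->C
  (3,5):dx=-4,dy=+5->D; (3,6):dx=+5,dy=+8->C; (3,7):dx=+1,dy=-6->D; (3,8):dx=+3,dy=+2->C
  (3,9):dx=+7,dy=+9->C; (4,5):dx=-10,dy=+1->D; (4,6):dx=-1,dy=+4->D; (4,7):dx=-5,dy=-10->C
  (4,8):dx=-3,dy=-2->C; (4,9):dx=+1,dy=+5->C; (5,6):dx=+9,dy=+3->C; (5,7):dx=+5,dy=-11->D
  (5,8):dx=+7,dy=-3->D; (5,9):dx=+11,dy=+4->C; (6,7):dx=-4,dy=-14->C; (6,8):dx=-2,dy=-6->C
  (6,9):dx=+2,dy=+1->C; (7,8):dx=+2,dy=+8->C; (7,9):dx=+6,dy=+15->C; (8,9):dx=+4,dy=+7->C
Step 2: C = 26, D = 10, total pairs = 36.
Step 3: tau = (C - D)/(n(n-1)/2) = (26 - 10)/36 = 0.444444.
Step 4: Exact two-sided p-value (enumerate n! = 362880 permutations of y under H0): p = 0.119439.
Step 5: alpha = 0.05. fail to reject H0.

tau_b = 0.4444 (C=26, D=10), p = 0.119439, fail to reject H0.


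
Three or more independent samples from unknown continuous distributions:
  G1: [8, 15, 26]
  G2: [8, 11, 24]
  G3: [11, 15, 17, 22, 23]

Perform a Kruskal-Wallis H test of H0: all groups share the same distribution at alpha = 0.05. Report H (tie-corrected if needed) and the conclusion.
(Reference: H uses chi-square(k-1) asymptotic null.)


Step 1: Combine all N = 11 observations and assign midranks.
sorted (value, group, rank): (8,G1,1.5), (8,G2,1.5), (11,G2,3.5), (11,G3,3.5), (15,G1,5.5), (15,G3,5.5), (17,G3,7), (22,G3,8), (23,G3,9), (24,G2,10), (26,G1,11)
Step 2: Sum ranks within each group.
R_1 = 18 (n_1 = 3)
R_2 = 15 (n_2 = 3)
R_3 = 33 (n_3 = 5)
Step 3: H = 12/(N(N+1)) * sum(R_i^2/n_i) - 3(N+1)
     = 12/(11*12) * (18^2/3 + 15^2/3 + 33^2/5) - 3*12
     = 0.090909 * 400.8 - 36
     = 0.436364.
Step 4: Ties present; correction factor C = 1 - 18/(11^3 - 11) = 0.986364. Corrected H = 0.436364 / 0.986364 = 0.442396.
Step 5: Under H0, H ~ chi^2(2); p-value = 0.801558.
Step 6: alpha = 0.05. fail to reject H0.

H = 0.4424, df = 2, p = 0.801558, fail to reject H0.


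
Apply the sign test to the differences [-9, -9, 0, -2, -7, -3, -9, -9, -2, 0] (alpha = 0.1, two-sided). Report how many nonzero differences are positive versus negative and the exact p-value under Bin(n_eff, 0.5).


Step 1: Discard zero differences. Original n = 10; n_eff = number of nonzero differences = 8.
Nonzero differences (with sign): -9, -9, -2, -7, -3, -9, -9, -2
Step 2: Count signs: positive = 0, negative = 8.
Step 3: Under H0: P(positive) = 0.5, so the number of positives S ~ Bin(8, 0.5).
Step 4: Two-sided exact p-value = sum of Bin(8,0.5) probabilities at or below the observed probability = 0.007812.
Step 5: alpha = 0.1. reject H0.

n_eff = 8, pos = 0, neg = 8, p = 0.007812, reject H0.


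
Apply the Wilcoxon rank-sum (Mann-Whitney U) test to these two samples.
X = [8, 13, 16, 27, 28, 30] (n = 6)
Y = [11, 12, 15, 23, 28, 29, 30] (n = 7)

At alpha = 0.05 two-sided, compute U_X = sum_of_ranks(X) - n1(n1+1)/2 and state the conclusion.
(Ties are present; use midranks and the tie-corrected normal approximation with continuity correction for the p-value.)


Step 1: Combine and sort all 13 observations; assign midranks.
sorted (value, group): (8,X), (11,Y), (12,Y), (13,X), (15,Y), (16,X), (23,Y), (27,X), (28,X), (28,Y), (29,Y), (30,X), (30,Y)
ranks: 8->1, 11->2, 12->3, 13->4, 15->5, 16->6, 23->7, 27->8, 28->9.5, 28->9.5, 29->11, 30->12.5, 30->12.5
Step 2: Rank sum for X: R1 = 1 + 4 + 6 + 8 + 9.5 + 12.5 = 41.
Step 3: U_X = R1 - n1(n1+1)/2 = 41 - 6*7/2 = 41 - 21 = 20.
       U_Y = n1*n2 - U_X = 42 - 20 = 22.
Step 4: Ties are present, so use the tie-corrected normal approximation (with continuity correction) for the p-value.
Step 5: p-value = 0.942900; compare to alpha = 0.05. fail to reject H0.

U_X = 20, p = 0.942900, fail to reject H0 at alpha = 0.05.


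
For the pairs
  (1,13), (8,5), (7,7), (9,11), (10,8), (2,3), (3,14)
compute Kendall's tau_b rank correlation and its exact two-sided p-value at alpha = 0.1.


Step 1: Enumerate the 21 unordered pairs (i,j) with i<j and classify each by sign(x_j-x_i) * sign(y_j-y_i).
  (1,2):dx=+7,dy=-8->D; (1,3):dx=+6,dy=-6->D; (1,4):dx=+8,dy=-2->D; (1,5):dx=+9,dy=-5->D
  (1,6):dx=+1,dy=-10->D; (1,7):dx=+2,dy=+1->C; (2,3):dx=-1,dy=+2->D; (2,4):dx=+1,dy=+6->C
  (2,5):dx=+2,dy=+3->C; (2,6):dx=-6,dy=-2->C; (2,7):dx=-5,dy=+9->D; (3,4):dx=+2,dy=+4->C
  (3,5):dx=+3,dy=+1->C; (3,6):dx=-5,dy=-4->C; (3,7):dx=-4,dy=+7->D; (4,5):dx=+1,dy=-3->D
  (4,6):dx=-7,dy=-8->C; (4,7):dx=-6,dy=+3->D; (5,6):dx=-8,dy=-5->C; (5,7):dx=-7,dy=+6->D
  (6,7):dx=+1,dy=+11->C
Step 2: C = 10, D = 11, total pairs = 21.
Step 3: tau = (C - D)/(n(n-1)/2) = (10 - 11)/21 = -0.047619.
Step 4: Exact two-sided p-value (enumerate n! = 5040 permutations of y under H0): p = 1.000000.
Step 5: alpha = 0.1. fail to reject H0.

tau_b = -0.0476 (C=10, D=11), p = 1.000000, fail to reject H0.


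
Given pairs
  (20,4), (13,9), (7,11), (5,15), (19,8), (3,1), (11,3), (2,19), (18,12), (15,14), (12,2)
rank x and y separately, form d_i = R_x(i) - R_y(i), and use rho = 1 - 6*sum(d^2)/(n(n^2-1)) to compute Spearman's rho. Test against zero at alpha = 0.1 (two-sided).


Step 1: Rank x and y separately (midranks; no ties here).
rank(x): 20->11, 13->7, 7->4, 5->3, 19->10, 3->2, 11->5, 2->1, 18->9, 15->8, 12->6
rank(y): 4->4, 9->6, 11->7, 15->10, 8->5, 1->1, 3->3, 19->11, 12->8, 14->9, 2->2
Step 2: d_i = R_x(i) - R_y(i); compute d_i^2.
  (11-4)^2=49, (7-6)^2=1, (4-7)^2=9, (3-10)^2=49, (10-5)^2=25, (2-1)^2=1, (5-3)^2=4, (1-11)^2=100, (9-8)^2=1, (8-9)^2=1, (6-2)^2=16
sum(d^2) = 256.
Step 3: rho = 1 - 6*256 / (11*(11^2 - 1)) = 1 - 1536/1320 = -0.163636.
Step 4: Under H0, t = rho * sqrt((n-2)/(1-rho^2)) = -0.4976 ~ t(9).
Step 5: Two-sided p-value from the t-distribution with 9 df = 0.630685.
Step 6: alpha = 0.1. fail to reject H0.

rho = -0.1636, p = 0.630685, fail to reject H0 at alpha = 0.1.


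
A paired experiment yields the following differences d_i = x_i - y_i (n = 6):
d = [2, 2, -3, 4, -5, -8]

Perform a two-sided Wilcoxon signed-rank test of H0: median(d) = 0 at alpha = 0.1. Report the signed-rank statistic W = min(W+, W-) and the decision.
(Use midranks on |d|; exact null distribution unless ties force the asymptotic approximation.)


Step 1: Drop any zero differences (none here) and take |d_i|.
|d| = [2, 2, 3, 4, 5, 8]
Step 2: Midrank |d_i| (ties get averaged ranks).
ranks: |2|->1.5, |2|->1.5, |3|->3, |4|->4, |5|->5, |8|->6
Step 3: Attach original signs; sum ranks with positive sign and with negative sign.
W+ = 1.5 + 1.5 + 4 = 7
W- = 3 + 5 + 6 = 14
(Check: W+ + W- = 21 should equal n(n+1)/2 = 21.)
Step 4: Test statistic W = min(W+, W-) = 7.
Step 5: Ties in |d|, so use the tie-corrected normal approximation.
        E[W] = n(n+1)/4 = 6*7/4 = 10.5.
        Tie groups: |d|=2 (t=2); sum(t^3 - t) = 6.
        Var[W] = n(n+1)(2n+1)/24 - sum(t^3-t)/48 = 546/24 - 6/48 = 22.625.
        z = (W - E[W]) / sqrt(Var[W]) = (7 - 10.5) / 4.7566 = -0.7358.
        Two-sided p = 2*Phi(z) = 0.461838.
Step 6: alpha = 0.1. fail to reject H0.

W+ = 7, W- = 14, W = min = 7, p = 0.461838, fail to reject H0.


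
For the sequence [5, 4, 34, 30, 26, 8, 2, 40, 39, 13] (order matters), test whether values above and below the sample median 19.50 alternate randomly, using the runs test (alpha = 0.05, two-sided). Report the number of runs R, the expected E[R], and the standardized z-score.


Step 1: Compute median = 19.50; label A = above, B = below.
Labels in order: BBAAABBAAB  (n_A = 5, n_B = 5)
Step 2: Count runs R = 5.
Step 3: Under H0 (random ordering), E[R] = 2*n_A*n_B/(n_A+n_B) + 1 = 2*5*5/10 + 1 = 6.0000.
        Var[R] = 2*n_A*n_B*(2*n_A*n_B - n_A - n_B) / ((n_A+n_B)^2 * (n_A+n_B-1)) = 2000/900 = 2.2222.
        SD[R] = 1.4907.
Step 4: Continuity-corrected z = (R + 0.5 - E[R]) / SD[R] = (5 + 0.5 - 6.0000) / 1.4907 = -0.3354.
Step 5: Two-sided p-value via normal approximation = 2*(1 - Phi(|z|)) = 0.737316.
Step 6: alpha = 0.05. fail to reject H0.

R = 5, z = -0.3354, p = 0.737316, fail to reject H0.


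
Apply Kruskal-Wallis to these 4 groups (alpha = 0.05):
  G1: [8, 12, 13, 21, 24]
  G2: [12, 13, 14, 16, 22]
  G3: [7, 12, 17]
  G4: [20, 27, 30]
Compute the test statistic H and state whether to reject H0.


Step 1: Combine all N = 16 observations and assign midranks.
sorted (value, group, rank): (7,G3,1), (8,G1,2), (12,G1,4), (12,G2,4), (12,G3,4), (13,G1,6.5), (13,G2,6.5), (14,G2,8), (16,G2,9), (17,G3,10), (20,G4,11), (21,G1,12), (22,G2,13), (24,G1,14), (27,G4,15), (30,G4,16)
Step 2: Sum ranks within each group.
R_1 = 38.5 (n_1 = 5)
R_2 = 40.5 (n_2 = 5)
R_3 = 15 (n_3 = 3)
R_4 = 42 (n_4 = 3)
Step 3: H = 12/(N(N+1)) * sum(R_i^2/n_i) - 3(N+1)
     = 12/(16*17) * (38.5^2/5 + 40.5^2/5 + 15^2/3 + 42^2/3) - 3*17
     = 0.044118 * 1287.5 - 51
     = 5.801471.
Step 4: Ties present; correction factor C = 1 - 30/(16^3 - 16) = 0.992647. Corrected H = 5.801471 / 0.992647 = 5.844444.
Step 5: Under H0, H ~ chi^2(3); p-value = 0.119429.
Step 6: alpha = 0.05. fail to reject H0.

H = 5.8444, df = 3, p = 0.119429, fail to reject H0.


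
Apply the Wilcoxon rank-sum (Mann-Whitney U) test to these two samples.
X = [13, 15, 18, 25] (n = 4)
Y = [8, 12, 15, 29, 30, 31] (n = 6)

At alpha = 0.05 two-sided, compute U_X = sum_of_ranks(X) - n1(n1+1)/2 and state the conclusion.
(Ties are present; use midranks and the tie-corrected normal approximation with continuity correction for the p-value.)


Step 1: Combine and sort all 10 observations; assign midranks.
sorted (value, group): (8,Y), (12,Y), (13,X), (15,X), (15,Y), (18,X), (25,X), (29,Y), (30,Y), (31,Y)
ranks: 8->1, 12->2, 13->3, 15->4.5, 15->4.5, 18->6, 25->7, 29->8, 30->9, 31->10
Step 2: Rank sum for X: R1 = 3 + 4.5 + 6 + 7 = 20.5.
Step 3: U_X = R1 - n1(n1+1)/2 = 20.5 - 4*5/2 = 20.5 - 10 = 10.5.
       U_Y = n1*n2 - U_X = 24 - 10.5 = 13.5.
Step 4: Ties are present, so use the tie-corrected normal approximation (with continuity correction) for the p-value.
Step 5: p-value = 0.830664; compare to alpha = 0.05. fail to reject H0.

U_X = 10.5, p = 0.830664, fail to reject H0 at alpha = 0.05.


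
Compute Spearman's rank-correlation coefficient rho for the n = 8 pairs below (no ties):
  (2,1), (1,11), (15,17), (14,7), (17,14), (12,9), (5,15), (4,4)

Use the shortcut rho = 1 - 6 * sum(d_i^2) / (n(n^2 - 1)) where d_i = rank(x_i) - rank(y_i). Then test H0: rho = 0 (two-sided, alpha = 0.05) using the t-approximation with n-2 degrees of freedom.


Step 1: Rank x and y separately (midranks; no ties here).
rank(x): 2->2, 1->1, 15->7, 14->6, 17->8, 12->5, 5->4, 4->3
rank(y): 1->1, 11->5, 17->8, 7->3, 14->6, 9->4, 15->7, 4->2
Step 2: d_i = R_x(i) - R_y(i); compute d_i^2.
  (2-1)^2=1, (1-5)^2=16, (7-8)^2=1, (6-3)^2=9, (8-6)^2=4, (5-4)^2=1, (4-7)^2=9, (3-2)^2=1
sum(d^2) = 42.
Step 3: rho = 1 - 6*42 / (8*(8^2 - 1)) = 1 - 252/504 = 0.500000.
Step 4: Under H0, t = rho * sqrt((n-2)/(1-rho^2)) = 1.4142 ~ t(6).
Step 5: Two-sided p-value from the t-distribution with 6 df = 0.207031.
Step 6: alpha = 0.05. fail to reject H0.

rho = 0.5000, p = 0.207031, fail to reject H0 at alpha = 0.05.


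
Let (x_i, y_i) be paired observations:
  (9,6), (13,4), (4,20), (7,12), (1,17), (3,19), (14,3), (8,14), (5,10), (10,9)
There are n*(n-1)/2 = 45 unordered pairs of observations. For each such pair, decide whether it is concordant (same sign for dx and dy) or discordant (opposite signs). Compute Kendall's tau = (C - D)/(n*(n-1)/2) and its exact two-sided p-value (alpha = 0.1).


Step 1: Enumerate the 45 unordered pairs (i,j) with i<j and classify each by sign(x_j-x_i) * sign(y_j-y_i).
  (1,2):dx=+4,dy=-2->D; (1,3):dx=-5,dy=+14->D; (1,4):dx=-2,dy=+6->D; (1,5):dx=-8,dy=+11->D
  (1,6):dx=-6,dy=+13->D; (1,7):dx=+5,dy=-3->D; (1,8):dx=-1,dy=+8->D; (1,9):dx=-4,dy=+4->D
  (1,10):dx=+1,dy=+3->C; (2,3):dx=-9,dy=+16->D; (2,4):dx=-6,dy=+8->D; (2,5):dx=-12,dy=+13->D
  (2,6):dx=-10,dy=+15->D; (2,7):dx=+1,dy=-1->D; (2,8):dx=-5,dy=+10->D; (2,9):dx=-8,dy=+6->D
  (2,10):dx=-3,dy=+5->D; (3,4):dx=+3,dy=-8->D; (3,5):dx=-3,dy=-3->C; (3,6):dx=-1,dy=-1->C
  (3,7):dx=+10,dy=-17->D; (3,8):dx=+4,dy=-6->D; (3,9):dx=+1,dy=-10->D; (3,10):dx=+6,dy=-11->D
  (4,5):dx=-6,dy=+5->D; (4,6):dx=-4,dy=+7->D; (4,7):dx=+7,dy=-9->D; (4,8):dx=+1,dy=+2->C
  (4,9):dx=-2,dy=-2->C; (4,10):dx=+3,dy=-3->D; (5,6):dx=+2,dy=+2->C; (5,7):dx=+13,dy=-14->D
  (5,8):dx=+7,dy=-3->D; (5,9):dx=+4,dy=-7->D; (5,10):dx=+9,dy=-8->D; (6,7):dx=+11,dy=-16->D
  (6,8):dx=+5,dy=-5->D; (6,9):dx=+2,dy=-9->D; (6,10):dx=+7,dy=-10->D; (7,8):dx=-6,dy=+11->D
  (7,9):dx=-9,dy=+7->D; (7,10):dx=-4,dy=+6->D; (8,9):dx=-3,dy=-4->C; (8,10):dx=+2,dy=-5->D
  (9,10):dx=+5,dy=-1->D
Step 2: C = 7, D = 38, total pairs = 45.
Step 3: tau = (C - D)/(n(n-1)/2) = (7 - 38)/45 = -0.688889.
Step 4: Exact two-sided p-value (enumerate n! = 3628800 permutations of y under H0): p = 0.004687.
Step 5: alpha = 0.1. reject H0.

tau_b = -0.6889 (C=7, D=38), p = 0.004687, reject H0.


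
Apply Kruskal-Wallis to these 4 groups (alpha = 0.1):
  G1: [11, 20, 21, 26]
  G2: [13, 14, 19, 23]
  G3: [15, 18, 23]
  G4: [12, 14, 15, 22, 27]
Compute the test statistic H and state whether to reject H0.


Step 1: Combine all N = 16 observations and assign midranks.
sorted (value, group, rank): (11,G1,1), (12,G4,2), (13,G2,3), (14,G2,4.5), (14,G4,4.5), (15,G3,6.5), (15,G4,6.5), (18,G3,8), (19,G2,9), (20,G1,10), (21,G1,11), (22,G4,12), (23,G2,13.5), (23,G3,13.5), (26,G1,15), (27,G4,16)
Step 2: Sum ranks within each group.
R_1 = 37 (n_1 = 4)
R_2 = 30 (n_2 = 4)
R_3 = 28 (n_3 = 3)
R_4 = 41 (n_4 = 5)
Step 3: H = 12/(N(N+1)) * sum(R_i^2/n_i) - 3(N+1)
     = 12/(16*17) * (37^2/4 + 30^2/4 + 28^2/3 + 41^2/5) - 3*17
     = 0.044118 * 1164.78 - 51
     = 0.387500.
Step 4: Ties present; correction factor C = 1 - 18/(16^3 - 16) = 0.995588. Corrected H = 0.387500 / 0.995588 = 0.389217.
Step 5: Under H0, H ~ chi^2(3); p-value = 0.942461.
Step 6: alpha = 0.1. fail to reject H0.

H = 0.3892, df = 3, p = 0.942461, fail to reject H0.


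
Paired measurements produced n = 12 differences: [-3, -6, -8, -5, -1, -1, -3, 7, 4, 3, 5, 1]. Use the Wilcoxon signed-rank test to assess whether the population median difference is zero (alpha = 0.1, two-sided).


Step 1: Drop any zero differences (none here) and take |d_i|.
|d| = [3, 6, 8, 5, 1, 1, 3, 7, 4, 3, 5, 1]
Step 2: Midrank |d_i| (ties get averaged ranks).
ranks: |3|->5, |6|->10, |8|->12, |5|->8.5, |1|->2, |1|->2, |3|->5, |7|->11, |4|->7, |3|->5, |5|->8.5, |1|->2
Step 3: Attach original signs; sum ranks with positive sign and with negative sign.
W+ = 11 + 7 + 5 + 8.5 + 2 = 33.5
W- = 5 + 10 + 12 + 8.5 + 2 + 2 + 5 = 44.5
(Check: W+ + W- = 78 should equal n(n+1)/2 = 78.)
Step 4: Test statistic W = min(W+, W-) = 33.5.
Step 5: Ties in |d|, so use the tie-corrected normal approximation.
        E[W] = n(n+1)/4 = 12*13/4 = 39.
        Tie groups: |d|=1 (t=3), |d|=3 (t=3), |d|=5 (t=2); sum(t^3 - t) = 54.
        Var[W] = n(n+1)(2n+1)/24 - sum(t^3-t)/48 = 3900/24 - 54/48 = 161.375.
        z = (W - E[W]) / sqrt(Var[W]) = (33.5 - 39) / 12.7033 = -0.4330.
        Two-sided p = 2*Phi(z) = 0.665046.
Step 6: alpha = 0.1. fail to reject H0.

W+ = 33.5, W- = 44.5, W = min = 33.5, p = 0.665046, fail to reject H0.


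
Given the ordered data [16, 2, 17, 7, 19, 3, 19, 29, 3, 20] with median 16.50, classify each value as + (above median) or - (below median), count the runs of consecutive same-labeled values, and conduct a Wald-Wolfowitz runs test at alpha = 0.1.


Step 1: Compute median = 16.50; label A = above, B = below.
Labels in order: BBABABAABA  (n_A = 5, n_B = 5)
Step 2: Count runs R = 8.
Step 3: Under H0 (random ordering), E[R] = 2*n_A*n_B/(n_A+n_B) + 1 = 2*5*5/10 + 1 = 6.0000.
        Var[R] = 2*n_A*n_B*(2*n_A*n_B - n_A - n_B) / ((n_A+n_B)^2 * (n_A+n_B-1)) = 2000/900 = 2.2222.
        SD[R] = 1.4907.
Step 4: Continuity-corrected z = (R - 0.5 - E[R]) / SD[R] = (8 - 0.5 - 6.0000) / 1.4907 = 1.0062.
Step 5: Two-sided p-value via normal approximation = 2*(1 - Phi(|z|)) = 0.314305.
Step 6: alpha = 0.1. fail to reject H0.

R = 8, z = 1.0062, p = 0.314305, fail to reject H0.


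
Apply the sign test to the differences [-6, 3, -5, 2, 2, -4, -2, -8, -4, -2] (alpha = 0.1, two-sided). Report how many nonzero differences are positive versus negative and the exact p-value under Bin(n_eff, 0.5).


Step 1: Discard zero differences. Original n = 10; n_eff = number of nonzero differences = 10.
Nonzero differences (with sign): -6, +3, -5, +2, +2, -4, -2, -8, -4, -2
Step 2: Count signs: positive = 3, negative = 7.
Step 3: Under H0: P(positive) = 0.5, so the number of positives S ~ Bin(10, 0.5).
Step 4: Two-sided exact p-value = sum of Bin(10,0.5) probabilities at or below the observed probability = 0.343750.
Step 5: alpha = 0.1. fail to reject H0.

n_eff = 10, pos = 3, neg = 7, p = 0.343750, fail to reject H0.


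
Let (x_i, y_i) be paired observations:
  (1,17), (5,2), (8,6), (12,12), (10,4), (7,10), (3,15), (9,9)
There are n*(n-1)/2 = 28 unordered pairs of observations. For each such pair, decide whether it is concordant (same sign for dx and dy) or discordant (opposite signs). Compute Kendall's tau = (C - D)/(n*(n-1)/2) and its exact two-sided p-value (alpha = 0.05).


Step 1: Enumerate the 28 unordered pairs (i,j) with i<j and classify each by sign(x_j-x_i) * sign(y_j-y_i).
  (1,2):dx=+4,dy=-15->D; (1,3):dx=+7,dy=-11->D; (1,4):dx=+11,dy=-5->D; (1,5):dx=+9,dy=-13->D
  (1,6):dx=+6,dy=-7->D; (1,7):dx=+2,dy=-2->D; (1,8):dx=+8,dy=-8->D; (2,3):dx=+3,dy=+4->C
  (2,4):dx=+7,dy=+10->C; (2,5):dx=+5,dy=+2->C; (2,6):dx=+2,dy=+8->C; (2,7):dx=-2,dy=+13->D
  (2,8):dx=+4,dy=+7->C; (3,4):dx=+4,dy=+6->C; (3,5):dx=+2,dy=-2->D; (3,6):dx=-1,dy=+4->D
  (3,7):dx=-5,dy=+9->D; (3,8):dx=+1,dy=+3->C; (4,5):dx=-2,dy=-8->C; (4,6):dx=-5,dy=-2->C
  (4,7):dx=-9,dy=+3->D; (4,8):dx=-3,dy=-3->C; (5,6):dx=-3,dy=+6->D; (5,7):dx=-7,dy=+11->D
  (5,8):dx=-1,dy=+5->D; (6,7):dx=-4,dy=+5->D; (6,8):dx=+2,dy=-1->D; (7,8):dx=+6,dy=-6->D
Step 2: C = 10, D = 18, total pairs = 28.
Step 3: tau = (C - D)/(n(n-1)/2) = (10 - 18)/28 = -0.285714.
Step 4: Exact two-sided p-value (enumerate n! = 40320 permutations of y under H0): p = 0.398760.
Step 5: alpha = 0.05. fail to reject H0.

tau_b = -0.2857 (C=10, D=18), p = 0.398760, fail to reject H0.


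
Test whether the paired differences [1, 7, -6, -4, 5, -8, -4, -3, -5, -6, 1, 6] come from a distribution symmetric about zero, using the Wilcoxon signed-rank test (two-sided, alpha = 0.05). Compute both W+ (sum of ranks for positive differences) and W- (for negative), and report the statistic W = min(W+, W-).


Step 1: Drop any zero differences (none here) and take |d_i|.
|d| = [1, 7, 6, 4, 5, 8, 4, 3, 5, 6, 1, 6]
Step 2: Midrank |d_i| (ties get averaged ranks).
ranks: |1|->1.5, |7|->11, |6|->9, |4|->4.5, |5|->6.5, |8|->12, |4|->4.5, |3|->3, |5|->6.5, |6|->9, |1|->1.5, |6|->9
Step 3: Attach original signs; sum ranks with positive sign and with negative sign.
W+ = 1.5 + 11 + 6.5 + 1.5 + 9 = 29.5
W- = 9 + 4.5 + 12 + 4.5 + 3 + 6.5 + 9 = 48.5
(Check: W+ + W- = 78 should equal n(n+1)/2 = 78.)
Step 4: Test statistic W = min(W+, W-) = 29.5.
Step 5: Ties in |d|, so use the tie-corrected normal approximation.
        E[W] = n(n+1)/4 = 12*13/4 = 39.
        Tie groups: |d|=1 (t=2), |d|=4 (t=2), |d|=5 (t=2), |d|=6 (t=3); sum(t^3 - t) = 42.
        Var[W] = n(n+1)(2n+1)/24 - sum(t^3-t)/48 = 3900/24 - 42/48 = 161.625.
        z = (W - E[W]) / sqrt(Var[W]) = (29.5 - 39) / 12.7132 = -0.7473.
        Two-sided p = 2*Phi(z) = 0.454909.
Step 6: alpha = 0.05. fail to reject H0.

W+ = 29.5, W- = 48.5, W = min = 29.5, p = 0.454909, fail to reject H0.


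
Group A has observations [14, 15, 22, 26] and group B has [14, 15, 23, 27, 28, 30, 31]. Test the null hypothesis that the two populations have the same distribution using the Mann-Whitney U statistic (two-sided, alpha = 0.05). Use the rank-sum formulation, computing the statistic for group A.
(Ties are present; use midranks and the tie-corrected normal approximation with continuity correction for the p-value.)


Step 1: Combine and sort all 11 observations; assign midranks.
sorted (value, group): (14,X), (14,Y), (15,X), (15,Y), (22,X), (23,Y), (26,X), (27,Y), (28,Y), (30,Y), (31,Y)
ranks: 14->1.5, 14->1.5, 15->3.5, 15->3.5, 22->5, 23->6, 26->7, 27->8, 28->9, 30->10, 31->11
Step 2: Rank sum for X: R1 = 1.5 + 3.5 + 5 + 7 = 17.
Step 3: U_X = R1 - n1(n1+1)/2 = 17 - 4*5/2 = 17 - 10 = 7.
       U_Y = n1*n2 - U_X = 28 - 7 = 21.
Step 4: Ties are present, so use the tie-corrected normal approximation (with continuity correction) for the p-value.
Step 5: p-value = 0.217200; compare to alpha = 0.05. fail to reject H0.

U_X = 7, p = 0.217200, fail to reject H0 at alpha = 0.05.


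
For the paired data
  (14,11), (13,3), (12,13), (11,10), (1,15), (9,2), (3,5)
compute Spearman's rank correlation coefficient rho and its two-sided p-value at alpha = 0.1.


Step 1: Rank x and y separately (midranks; no ties here).
rank(x): 14->7, 13->6, 12->5, 11->4, 1->1, 9->3, 3->2
rank(y): 11->5, 3->2, 13->6, 10->4, 15->7, 2->1, 5->3
Step 2: d_i = R_x(i) - R_y(i); compute d_i^2.
  (7-5)^2=4, (6-2)^2=16, (5-6)^2=1, (4-4)^2=0, (1-7)^2=36, (3-1)^2=4, (2-3)^2=1
sum(d^2) = 62.
Step 3: rho = 1 - 6*62 / (7*(7^2 - 1)) = 1 - 372/336 = -0.107143.
Step 4: Under H0, t = rho * sqrt((n-2)/(1-rho^2)) = -0.2410 ~ t(5).
Step 5: Two-sided p-value from the t-distribution with 5 df = 0.819151.
Step 6: alpha = 0.1. fail to reject H0.

rho = -0.1071, p = 0.819151, fail to reject H0 at alpha = 0.1.


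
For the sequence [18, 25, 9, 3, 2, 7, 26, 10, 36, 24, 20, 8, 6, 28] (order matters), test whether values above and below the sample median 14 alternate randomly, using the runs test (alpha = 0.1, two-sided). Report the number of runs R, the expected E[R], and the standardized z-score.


Step 1: Compute median = 14; label A = above, B = below.
Labels in order: AABBBBABAAABBA  (n_A = 7, n_B = 7)
Step 2: Count runs R = 7.
Step 3: Under H0 (random ordering), E[R] = 2*n_A*n_B/(n_A+n_B) + 1 = 2*7*7/14 + 1 = 8.0000.
        Var[R] = 2*n_A*n_B*(2*n_A*n_B - n_A - n_B) / ((n_A+n_B)^2 * (n_A+n_B-1)) = 8232/2548 = 3.2308.
        SD[R] = 1.7974.
Step 4: Continuity-corrected z = (R + 0.5 - E[R]) / SD[R] = (7 + 0.5 - 8.0000) / 1.7974 = -0.2782.
Step 5: Two-sided p-value via normal approximation = 2*(1 - Phi(|z|)) = 0.780879.
Step 6: alpha = 0.1. fail to reject H0.

R = 7, z = -0.2782, p = 0.780879, fail to reject H0.


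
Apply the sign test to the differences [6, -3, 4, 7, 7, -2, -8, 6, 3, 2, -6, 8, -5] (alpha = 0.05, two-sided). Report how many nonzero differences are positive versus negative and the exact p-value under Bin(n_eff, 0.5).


Step 1: Discard zero differences. Original n = 13; n_eff = number of nonzero differences = 13.
Nonzero differences (with sign): +6, -3, +4, +7, +7, -2, -8, +6, +3, +2, -6, +8, -5
Step 2: Count signs: positive = 8, negative = 5.
Step 3: Under H0: P(positive) = 0.5, so the number of positives S ~ Bin(13, 0.5).
Step 4: Two-sided exact p-value = sum of Bin(13,0.5) probabilities at or below the observed probability = 0.581055.
Step 5: alpha = 0.05. fail to reject H0.

n_eff = 13, pos = 8, neg = 5, p = 0.581055, fail to reject H0.


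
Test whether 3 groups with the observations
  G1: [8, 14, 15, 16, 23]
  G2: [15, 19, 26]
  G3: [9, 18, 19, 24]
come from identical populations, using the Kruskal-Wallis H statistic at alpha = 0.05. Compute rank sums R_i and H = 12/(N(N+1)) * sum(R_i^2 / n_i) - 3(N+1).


Step 1: Combine all N = 12 observations and assign midranks.
sorted (value, group, rank): (8,G1,1), (9,G3,2), (14,G1,3), (15,G1,4.5), (15,G2,4.5), (16,G1,6), (18,G3,7), (19,G2,8.5), (19,G3,8.5), (23,G1,10), (24,G3,11), (26,G2,12)
Step 2: Sum ranks within each group.
R_1 = 24.5 (n_1 = 5)
R_2 = 25 (n_2 = 3)
R_3 = 28.5 (n_3 = 4)
Step 3: H = 12/(N(N+1)) * sum(R_i^2/n_i) - 3(N+1)
     = 12/(12*13) * (24.5^2/5 + 25^2/3 + 28.5^2/4) - 3*13
     = 0.076923 * 531.446 - 39
     = 1.880449.
Step 4: Ties present; correction factor C = 1 - 12/(12^3 - 12) = 0.993007. Corrected H = 1.880449 / 0.993007 = 1.893691.
Step 5: Under H0, H ~ chi^2(2); p-value = 0.387963.
Step 6: alpha = 0.05. fail to reject H0.

H = 1.8937, df = 2, p = 0.387963, fail to reject H0.


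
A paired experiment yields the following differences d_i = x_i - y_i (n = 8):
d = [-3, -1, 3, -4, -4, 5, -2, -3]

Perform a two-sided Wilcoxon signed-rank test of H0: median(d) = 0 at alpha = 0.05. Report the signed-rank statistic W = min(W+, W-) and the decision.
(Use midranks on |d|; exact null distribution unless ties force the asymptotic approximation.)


Step 1: Drop any zero differences (none here) and take |d_i|.
|d| = [3, 1, 3, 4, 4, 5, 2, 3]
Step 2: Midrank |d_i| (ties get averaged ranks).
ranks: |3|->4, |1|->1, |3|->4, |4|->6.5, |4|->6.5, |5|->8, |2|->2, |3|->4
Step 3: Attach original signs; sum ranks with positive sign and with negative sign.
W+ = 4 + 8 = 12
W- = 4 + 1 + 6.5 + 6.5 + 2 + 4 = 24
(Check: W+ + W- = 36 should equal n(n+1)/2 = 36.)
Step 4: Test statistic W = min(W+, W-) = 12.
Step 5: Ties in |d|, so use the tie-corrected normal approximation.
        E[W] = n(n+1)/4 = 8*9/4 = 18.
        Tie groups: |d|=3 (t=3), |d|=4 (t=2); sum(t^3 - t) = 30.
        Var[W] = n(n+1)(2n+1)/24 - sum(t^3-t)/48 = 1224/24 - 30/48 = 50.375.
        z = (W - E[W]) / sqrt(Var[W]) = (12 - 18) / 7.0975 = -0.8454.
        Two-sided p = 2*Phi(z) = 0.397908.
Step 6: alpha = 0.05. fail to reject H0.

W+ = 12, W- = 24, W = min = 12, p = 0.397908, fail to reject H0.


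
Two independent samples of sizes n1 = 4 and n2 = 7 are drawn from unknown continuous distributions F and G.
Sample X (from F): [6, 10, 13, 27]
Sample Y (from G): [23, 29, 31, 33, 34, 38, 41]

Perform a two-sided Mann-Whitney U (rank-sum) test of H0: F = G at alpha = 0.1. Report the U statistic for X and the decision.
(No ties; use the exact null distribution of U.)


Step 1: Combine and sort all 11 observations; assign midranks.
sorted (value, group): (6,X), (10,X), (13,X), (23,Y), (27,X), (29,Y), (31,Y), (33,Y), (34,Y), (38,Y), (41,Y)
ranks: 6->1, 10->2, 13->3, 23->4, 27->5, 29->6, 31->7, 33->8, 34->9, 38->10, 41->11
Step 2: Rank sum for X: R1 = 1 + 2 + 3 + 5 = 11.
Step 3: U_X = R1 - n1(n1+1)/2 = 11 - 4*5/2 = 11 - 10 = 1.
       U_Y = n1*n2 - U_X = 28 - 1 = 27.
Step 4: No ties, so the exact null distribution of U (based on enumerating the C(11,4) = 330 equally likely rank assignments) gives the two-sided p-value.
Step 5: p-value = 0.012121; compare to alpha = 0.1. reject H0.

U_X = 1, p = 0.012121, reject H0 at alpha = 0.1.


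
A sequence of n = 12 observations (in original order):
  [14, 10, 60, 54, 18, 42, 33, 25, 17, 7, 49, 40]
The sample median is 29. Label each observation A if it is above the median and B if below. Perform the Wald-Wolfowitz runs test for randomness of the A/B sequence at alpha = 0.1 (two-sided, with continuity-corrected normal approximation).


Step 1: Compute median = 29; label A = above, B = below.
Labels in order: BBAABAABBBAA  (n_A = 6, n_B = 6)
Step 2: Count runs R = 6.
Step 3: Under H0 (random ordering), E[R] = 2*n_A*n_B/(n_A+n_B) + 1 = 2*6*6/12 + 1 = 7.0000.
        Var[R] = 2*n_A*n_B*(2*n_A*n_B - n_A - n_B) / ((n_A+n_B)^2 * (n_A+n_B-1)) = 4320/1584 = 2.7273.
        SD[R] = 1.6514.
Step 4: Continuity-corrected z = (R + 0.5 - E[R]) / SD[R] = (6 + 0.5 - 7.0000) / 1.6514 = -0.3028.
Step 5: Two-sided p-value via normal approximation = 2*(1 - Phi(|z|)) = 0.762069.
Step 6: alpha = 0.1. fail to reject H0.

R = 6, z = -0.3028, p = 0.762069, fail to reject H0.


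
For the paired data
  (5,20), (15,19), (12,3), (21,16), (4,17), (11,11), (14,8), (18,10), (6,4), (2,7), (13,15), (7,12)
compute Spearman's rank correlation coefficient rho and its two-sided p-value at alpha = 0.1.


Step 1: Rank x and y separately (midranks; no ties here).
rank(x): 5->3, 15->10, 12->7, 21->12, 4->2, 11->6, 14->9, 18->11, 6->4, 2->1, 13->8, 7->5
rank(y): 20->12, 19->11, 3->1, 16->9, 17->10, 11->6, 8->4, 10->5, 4->2, 7->3, 15->8, 12->7
Step 2: d_i = R_x(i) - R_y(i); compute d_i^2.
  (3-12)^2=81, (10-11)^2=1, (7-1)^2=36, (12-9)^2=9, (2-10)^2=64, (6-6)^2=0, (9-4)^2=25, (11-5)^2=36, (4-2)^2=4, (1-3)^2=4, (8-8)^2=0, (5-7)^2=4
sum(d^2) = 264.
Step 3: rho = 1 - 6*264 / (12*(12^2 - 1)) = 1 - 1584/1716 = 0.076923.
Step 4: Under H0, t = rho * sqrt((n-2)/(1-rho^2)) = 0.2440 ~ t(10).
Step 5: Two-sided p-value from the t-distribution with 10 df = 0.812183.
Step 6: alpha = 0.1. fail to reject H0.

rho = 0.0769, p = 0.812183, fail to reject H0 at alpha = 0.1.


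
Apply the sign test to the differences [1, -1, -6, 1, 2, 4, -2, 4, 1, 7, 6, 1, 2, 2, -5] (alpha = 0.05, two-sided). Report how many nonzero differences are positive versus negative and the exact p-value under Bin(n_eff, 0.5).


Step 1: Discard zero differences. Original n = 15; n_eff = number of nonzero differences = 15.
Nonzero differences (with sign): +1, -1, -6, +1, +2, +4, -2, +4, +1, +7, +6, +1, +2, +2, -5
Step 2: Count signs: positive = 11, negative = 4.
Step 3: Under H0: P(positive) = 0.5, so the number of positives S ~ Bin(15, 0.5).
Step 4: Two-sided exact p-value = sum of Bin(15,0.5) probabilities at or below the observed probability = 0.118469.
Step 5: alpha = 0.05. fail to reject H0.

n_eff = 15, pos = 11, neg = 4, p = 0.118469, fail to reject H0.


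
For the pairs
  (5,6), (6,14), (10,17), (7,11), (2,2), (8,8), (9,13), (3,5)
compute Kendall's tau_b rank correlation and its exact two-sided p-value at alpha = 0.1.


Step 1: Enumerate the 28 unordered pairs (i,j) with i<j and classify each by sign(x_j-x_i) * sign(y_j-y_i).
  (1,2):dx=+1,dy=+8->C; (1,3):dx=+5,dy=+11->C; (1,4):dx=+2,dy=+5->C; (1,5):dx=-3,dy=-4->C
  (1,6):dx=+3,dy=+2->C; (1,7):dx=+4,dy=+7->C; (1,8):dx=-2,dy=-1->C; (2,3):dx=+4,dy=+3->C
  (2,4):dx=+1,dy=-3->D; (2,5):dx=-4,dy=-12->C; (2,6):dx=+2,dy=-6->D; (2,7):dx=+3,dy=-1->D
  (2,8):dx=-3,dy=-9->C; (3,4):dx=-3,dy=-6->C; (3,5):dx=-8,dy=-15->C; (3,6):dx=-2,dy=-9->C
  (3,7):dx=-1,dy=-4->C; (3,8):dx=-7,dy=-12->C; (4,5):dx=-5,dy=-9->C; (4,6):dx=+1,dy=-3->D
  (4,7):dx=+2,dy=+2->C; (4,8):dx=-4,dy=-6->C; (5,6):dx=+6,dy=+6->C; (5,7):dx=+7,dy=+11->C
  (5,8):dx=+1,dy=+3->C; (6,7):dx=+1,dy=+5->C; (6,8):dx=-5,dy=-3->C; (7,8):dx=-6,dy=-8->C
Step 2: C = 24, D = 4, total pairs = 28.
Step 3: tau = (C - D)/(n(n-1)/2) = (24 - 4)/28 = 0.714286.
Step 4: Exact two-sided p-value (enumerate n! = 40320 permutations of y under H0): p = 0.014137.
Step 5: alpha = 0.1. reject H0.

tau_b = 0.7143 (C=24, D=4), p = 0.014137, reject H0.
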